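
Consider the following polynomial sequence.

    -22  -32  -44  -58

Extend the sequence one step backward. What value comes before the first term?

-14

D1: -10, -12, -14
D2: -2, -2
The second differences are constant at -2.
Work back: -10 + 2 = -8;  -22 + 8 = -14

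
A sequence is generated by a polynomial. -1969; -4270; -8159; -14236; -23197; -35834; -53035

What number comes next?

First differences: -2301 , -3889 , -6077 , -8961 , -12637 , -17201
Second differences: -1588 , -2188 , -2884 , -3676 , -4564
Third differences: -600 , -696 , -792 , -888
Fourth differences: -96 , -96 , -96
Constant fourth difference = -96, so extend:
-888 − 96 = -984;  -4564 − 984 = -5548;  -17201 − 5548 = -22749;  -53035 − 22749 = -75784

-75784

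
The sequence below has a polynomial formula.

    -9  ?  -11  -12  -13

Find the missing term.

Using the last 3 terms:
-1  -1
Constant first difference = -1.
Extend backward: -11 + 1 = -10

-10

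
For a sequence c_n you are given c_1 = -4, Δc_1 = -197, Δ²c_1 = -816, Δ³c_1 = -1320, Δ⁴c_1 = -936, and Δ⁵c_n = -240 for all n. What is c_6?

Build the table forward from the leading diagonal:
Δ⁵: -240, -240, -240, -240, -240, -240
Δ⁴: -936, -1176, -1416, -1656, -1896, -2136
Δ³: -1320, -2256, -3432, -4848, -6504, -8400
Δ²: -816, -2136, -4392, -7824, -12672, -19176
Δ: -197, -1013, -3149, -7541, -15365, -28037
c: -4, -201, -1214, -4363, -11904, -27269

-27269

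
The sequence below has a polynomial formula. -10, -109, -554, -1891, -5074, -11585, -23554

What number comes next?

-43879

-99, -445, -1337, -3183, -6511, -11969
-346, -892, -1846, -3328, -5458
-546, -954, -1482, -2130
-408, -528, -648
-120, -120
Constant fifth difference = -120, so extend:
-648 − 120 = -768;  -2130 − 768 = -2898;  -5458 − 2898 = -8356;  -11969 − 8356 = -20325;  -23554 − 20325 = -43879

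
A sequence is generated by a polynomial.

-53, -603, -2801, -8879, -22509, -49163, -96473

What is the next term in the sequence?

-174591

D1: -550, -2198, -6078, -13630, -26654, -47310
D2: -1648, -3880, -7552, -13024, -20656
D3: -2232, -3672, -5472, -7632
D4: -1440, -1800, -2160
D5: -360, -360
Fifth differences constant at -360.
-2160 − 360 = -2520;  -7632 − 2520 = -10152;  -20656 − 10152 = -30808;  -47310 − 30808 = -78118;  -96473 − 78118 = -174591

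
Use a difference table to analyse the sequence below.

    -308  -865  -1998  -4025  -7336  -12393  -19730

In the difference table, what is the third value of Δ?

-2027

First differences: -557, -1133, -2027, -3311, -5057, -7337
Second differences: -576, -894, -1284, -1746, -2280
Third differences: -318, -390, -462, -534
Fourth differences: -72, -72, -72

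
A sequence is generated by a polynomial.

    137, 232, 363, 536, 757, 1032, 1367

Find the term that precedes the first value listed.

Δ: 95, 131, 173, 221, 275, 335
Δ²: 36, 42, 48, 54, 60
Δ³: 6, 6, 6, 6
The third differences are constant at 6.
Work back: 36 − 6 = 30;  95 − 30 = 65;  137 − 65 = 72

72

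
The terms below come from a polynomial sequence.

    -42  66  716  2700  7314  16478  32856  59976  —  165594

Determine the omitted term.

102350

Using the first 8 terms:
Δ: 108  650  1984  4614  9164  16378  27120
Δ²: 542  1334  2630  4550  7214  10742
Δ³: 792  1296  1920  2664  3528
Δ⁴: 504  624  744  864
Δ⁵: 120  120  120
Constant fifth difference = 120.
Extend forward: 864 + 120 = 984;  3528 + 984 = 4512;  10742 + 4512 = 15254;  27120 + 15254 = 42374;  59976 + 42374 = 102350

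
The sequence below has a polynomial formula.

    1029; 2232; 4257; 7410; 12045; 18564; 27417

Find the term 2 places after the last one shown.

First differences: 1203, 2025, 3153, 4635, 6519, 8853
Second differences: 822, 1128, 1482, 1884, 2334
Third differences: 306, 354, 402, 450
Fourth differences: 48, 48, 48
Constant fourth difference = 48, so extend:
450 + 48 = 498;  2334 + 498 = 2832;  8853 + 2832 = 11685;  27417 + 11685 = 39102
498 + 48 = 546;  2832 + 546 = 3378;  11685 + 3378 = 15063;  39102 + 15063 = 54165

54165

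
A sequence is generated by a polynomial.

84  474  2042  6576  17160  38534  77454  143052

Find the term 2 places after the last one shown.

Δ: 390, 1568, 4534, 10584, 21374, 38920, 65598
Δ²: 1178, 2966, 6050, 10790, 17546, 26678
Δ³: 1788, 3084, 4740, 6756, 9132
Δ⁴: 1296, 1656, 2016, 2376
Δ⁵: 360, 360, 360
Fifth differences constant at 360.
2376 + 360 = 2736;  9132 + 2736 = 11868;  26678 + 11868 = 38546;  65598 + 38546 = 104144;  143052 + 104144 = 247196
2736 + 360 = 3096;  11868 + 3096 = 14964;  38546 + 14964 = 53510;  104144 + 53510 = 157654;  247196 + 157654 = 404850

404850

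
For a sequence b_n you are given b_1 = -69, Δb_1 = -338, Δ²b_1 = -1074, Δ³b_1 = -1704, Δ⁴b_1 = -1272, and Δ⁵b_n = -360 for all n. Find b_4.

Build the table forward from the leading diagonal:
Fifth differences: -360  -360  -360  -360
Fourth differences: -1272  -1632  -1992  -2352
Third differences: -1704  -2976  -4608  -6600
Second differences: -1074  -2778  -5754  -10362
First differences: -338  -1412  -4190  -9944
b: -69  -407  -1819  -6009

-6009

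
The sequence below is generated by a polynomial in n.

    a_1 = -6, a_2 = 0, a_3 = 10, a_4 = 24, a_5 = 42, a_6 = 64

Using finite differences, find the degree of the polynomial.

Δ: 6, 10, 14, 18, 22
Δ²: 4, 4, 4, 4
The second differences are constant, so the polynomial has degree 2.

2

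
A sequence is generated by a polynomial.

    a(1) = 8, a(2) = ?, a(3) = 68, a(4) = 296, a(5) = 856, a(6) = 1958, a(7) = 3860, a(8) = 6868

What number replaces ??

Using the last 6 terms:
First differences: 228, 560, 1102, 1902, 3008
Second differences: 332, 542, 800, 1106
Third differences: 210, 258, 306
Fourth differences: 48, 48
Constant fourth difference = 48.
Extend backward: 210 − 48 = 162;  332 − 162 = 170;  228 − 170 = 58;  68 − 58 = 10

10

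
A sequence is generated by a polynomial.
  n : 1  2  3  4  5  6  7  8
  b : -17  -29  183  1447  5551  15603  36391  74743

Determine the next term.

139887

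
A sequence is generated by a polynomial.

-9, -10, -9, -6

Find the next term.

-1

D1: -1 , 1 , 3
D2: 2 , 2
Constant second difference = 2, so extend:
3 + 2 = 5;  -6 + 5 = -1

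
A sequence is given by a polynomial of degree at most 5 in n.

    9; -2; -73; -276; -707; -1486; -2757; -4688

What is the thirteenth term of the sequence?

-31803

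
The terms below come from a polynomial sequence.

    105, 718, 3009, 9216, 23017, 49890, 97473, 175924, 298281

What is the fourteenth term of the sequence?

2271946

613 , 2291 , 6207 , 13801 , 26873 , 47583 , 78451 , 122357
1678 , 3916 , 7594 , 13072 , 20710 , 30868 , 43906
2238 , 3678 , 5478 , 7638 , 10158 , 13038
1440 , 1800 , 2160 , 2520 , 2880
360 , 360 , 360 , 360
Constant fifth difference = 360, so extend:
2880 + 360 = 3240;  13038 + 3240 = 16278;  43906 + 16278 = 60184;  122357 + 60184 = 182541;  298281 + 182541 = 480822
3240 + 360 = 3600;  16278 + 3600 = 19878;  60184 + 19878 = 80062;  182541 + 80062 = 262603;  480822 + 262603 = 743425
3600 + 360 = 3960;  19878 + 3960 = 23838;  80062 + 23838 = 103900;  262603 + 103900 = 366503;  743425 + 366503 = 1109928
3960 + 360 = 4320;  23838 + 4320 = 28158;  103900 + 28158 = 132058;  366503 + 132058 = 498561;  1109928 + 498561 = 1608489
4320 + 360 = 4680;  28158 + 4680 = 32838;  132058 + 32838 = 164896;  498561 + 164896 = 663457;  1608489 + 663457 = 2271946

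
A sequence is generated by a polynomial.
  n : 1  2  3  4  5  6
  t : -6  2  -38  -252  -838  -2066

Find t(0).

8  -40  -214  -586  -1228
-48  -174  -372  -642
-126  -198  -270
-72  -72
The fourth differences are constant at -72.
Work back: -126 + 72 = -54;  -48 + 54 = 6;  8 − 6 = 2;  -6 − 2 = -8

-8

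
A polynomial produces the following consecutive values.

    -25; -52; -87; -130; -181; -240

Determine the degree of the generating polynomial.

2

First differences: -27, -35, -43, -51, -59
Second differences: -8, -8, -8, -8
The second differences are constant, so the polynomial has degree 2.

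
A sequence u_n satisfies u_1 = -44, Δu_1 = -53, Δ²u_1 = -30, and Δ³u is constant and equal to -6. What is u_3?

Build the table forward from the leading diagonal:
Third differences: -6, -6, -6
Second differences: -30, -36, -42
First differences: -53, -83, -119
u: -44, -97, -180

-180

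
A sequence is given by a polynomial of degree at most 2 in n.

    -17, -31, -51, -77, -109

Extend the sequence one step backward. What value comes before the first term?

First differences: -14, -20, -26, -32
Second differences: -6, -6, -6
The second differences are constant at -6.
Work back: -14 + 6 = -8;  -17 + 8 = -9

-9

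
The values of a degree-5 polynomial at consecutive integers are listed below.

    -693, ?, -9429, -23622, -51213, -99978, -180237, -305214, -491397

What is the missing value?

-3042

Using the last 7 terms:
-14193  -27591  -48765  -80259  -124977  -186183
-13398  -21174  -31494  -44718  -61206
-7776  -10320  -13224  -16488
-2544  -2904  -3264
-360  -360
Constant fifth difference = -360.
Extend backward: -2544 + 360 = -2184;  -7776 + 2184 = -5592;  -13398 + 5592 = -7806;  -14193 + 7806 = -6387;  -9429 + 6387 = -3042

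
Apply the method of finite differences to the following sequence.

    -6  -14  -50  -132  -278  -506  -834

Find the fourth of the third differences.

First differences: -8, -36, -82, -146, -228, -328
Second differences: -28, -46, -64, -82, -100
Third differences: -18, -18, -18, -18

-18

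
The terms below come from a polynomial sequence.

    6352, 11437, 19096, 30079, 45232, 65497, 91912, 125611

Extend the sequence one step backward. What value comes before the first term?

First differences: 5085  7659  10983  15153  20265  26415  33699
Second differences: 2574  3324  4170  5112  6150  7284
Third differences: 750  846  942  1038  1134
Fourth differences: 96  96  96  96
The fourth differences are constant at 96.
Work back: 750 − 96 = 654;  2574 − 654 = 1920;  5085 − 1920 = 3165;  6352 − 3165 = 3187

3187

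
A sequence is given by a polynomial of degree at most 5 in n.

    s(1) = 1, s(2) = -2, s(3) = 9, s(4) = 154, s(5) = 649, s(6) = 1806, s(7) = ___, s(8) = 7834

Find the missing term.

4033

Using the first 6 terms:
First differences: -3, 11, 145, 495, 1157
Second differences: 14, 134, 350, 662
Third differences: 120, 216, 312
Fourth differences: 96, 96
Constant fourth difference = 96.
Extend forward: 312 + 96 = 408;  662 + 408 = 1070;  1157 + 1070 = 2227;  1806 + 2227 = 4033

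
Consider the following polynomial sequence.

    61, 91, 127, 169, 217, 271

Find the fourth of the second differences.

6

First differences: 30, 36, 42, 48, 54
Second differences: 6, 6, 6, 6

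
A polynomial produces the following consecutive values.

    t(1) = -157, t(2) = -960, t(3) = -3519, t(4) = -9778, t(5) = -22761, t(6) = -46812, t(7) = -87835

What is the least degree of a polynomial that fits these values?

5

First differences: -803, -2559, -6259, -12983, -24051, -41023
Second differences: -1756, -3700, -6724, -11068, -16972
Third differences: -1944, -3024, -4344, -5904
Fourth differences: -1080, -1320, -1560
Fifth differences: -240, -240
The fifth differences are constant, so the polynomial has degree 5.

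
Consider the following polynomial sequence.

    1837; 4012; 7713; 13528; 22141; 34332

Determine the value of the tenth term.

First differences: 2175, 3701, 5815, 8613, 12191
Second differences: 1526, 2114, 2798, 3578
Third differences: 588, 684, 780
Fourth differences: 96, 96
Fourth differences constant at 96.
780 + 96 = 876;  3578 + 876 = 4454;  12191 + 4454 = 16645;  34332 + 16645 = 50977
876 + 96 = 972;  4454 + 972 = 5426;  16645 + 5426 = 22071;  50977 + 22071 = 73048
972 + 96 = 1068;  5426 + 1068 = 6494;  22071 + 6494 = 28565;  73048 + 28565 = 101613
1068 + 96 = 1164;  6494 + 1164 = 7658;  28565 + 7658 = 36223;  101613 + 36223 = 137836

137836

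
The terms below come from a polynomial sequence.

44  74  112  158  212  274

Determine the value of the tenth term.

First differences: 30 , 38 , 46 , 54 , 62
Second differences: 8 , 8 , 8 , 8
Constant second difference = 8, so extend:
62 + 8 = 70;  274 + 70 = 344
70 + 8 = 78;  344 + 78 = 422
78 + 8 = 86;  422 + 86 = 508
86 + 8 = 94;  508 + 94 = 602

602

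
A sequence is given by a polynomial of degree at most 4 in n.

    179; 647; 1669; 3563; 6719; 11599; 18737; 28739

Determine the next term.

D1: 468, 1022, 1894, 3156, 4880, 7138, 10002
D2: 554, 872, 1262, 1724, 2258, 2864
D3: 318, 390, 462, 534, 606
D4: 72, 72, 72, 72
The fourth differences are constant (72).
606 + 72 = 678;  2864 + 678 = 3542;  10002 + 3542 = 13544;  28739 + 13544 = 42283

42283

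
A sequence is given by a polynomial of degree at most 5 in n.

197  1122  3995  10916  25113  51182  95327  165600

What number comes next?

272141

First differences: 925, 2873, 6921, 14197, 26069, 44145, 70273
Second differences: 1948, 4048, 7276, 11872, 18076, 26128
Third differences: 2100, 3228, 4596, 6204, 8052
Fourth differences: 1128, 1368, 1608, 1848
Fifth differences: 240, 240, 240
Fifth differences constant at 240.
1848 + 240 = 2088;  8052 + 2088 = 10140;  26128 + 10140 = 36268;  70273 + 36268 = 106541;  165600 + 106541 = 272141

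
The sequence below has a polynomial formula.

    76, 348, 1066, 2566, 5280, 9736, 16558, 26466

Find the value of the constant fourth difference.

Δ: 272, 718, 1500, 2714, 4456, 6822, 9908
Δ²: 446, 782, 1214, 1742, 2366, 3086
Δ³: 336, 432, 528, 624, 720
Δ⁴: 96, 96, 96, 96

96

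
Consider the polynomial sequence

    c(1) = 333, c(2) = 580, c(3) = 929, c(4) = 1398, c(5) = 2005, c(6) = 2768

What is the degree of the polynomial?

D1: 247, 349, 469, 607, 763
D2: 102, 120, 138, 156
D3: 18, 18, 18
The third differences are constant, so the polynomial has degree 3.

3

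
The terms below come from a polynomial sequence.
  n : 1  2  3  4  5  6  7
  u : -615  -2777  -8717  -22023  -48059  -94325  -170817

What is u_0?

-59

First differences: -2162, -5940, -13306, -26036, -46266, -76492
Second differences: -3778, -7366, -12730, -20230, -30226
Third differences: -3588, -5364, -7500, -9996
Fourth differences: -1776, -2136, -2496
Fifth differences: -360, -360
The fifth differences are constant at -360.
Work back: -1776 + 360 = -1416;  -3588 + 1416 = -2172;  -3778 + 2172 = -1606;  -2162 + 1606 = -556;  -615 + 556 = -59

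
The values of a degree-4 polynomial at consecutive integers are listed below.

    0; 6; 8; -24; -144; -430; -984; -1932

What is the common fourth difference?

-24

Δ: 6, 2, -32, -120, -286, -554, -948
Δ²: -4, -34, -88, -166, -268, -394
Δ³: -30, -54, -78, -102, -126
Δ⁴: -24, -24, -24, -24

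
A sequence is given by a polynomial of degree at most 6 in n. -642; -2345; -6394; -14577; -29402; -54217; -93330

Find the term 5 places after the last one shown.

-736465

First differences: -1703 , -4049 , -8183 , -14825 , -24815 , -39113
Second differences: -2346 , -4134 , -6642 , -9990 , -14298
Third differences: -1788 , -2508 , -3348 , -4308
Fourth differences: -720 , -840 , -960
Fifth differences: -120 , -120
The fifth differences are constant (-120).
-960 − 120 = -1080;  -4308 − 1080 = -5388;  -14298 − 5388 = -19686;  -39113 − 19686 = -58799;  -93330 − 58799 = -152129
-1080 − 120 = -1200;  -5388 − 1200 = -6588;  -19686 − 6588 = -26274;  -58799 − 26274 = -85073;  -152129 − 85073 = -237202
-1200 − 120 = -1320;  -6588 − 1320 = -7908;  -26274 − 7908 = -34182;  -85073 − 34182 = -119255;  -237202 − 119255 = -356457
-1320 − 120 = -1440;  -7908 − 1440 = -9348;  -34182 − 9348 = -43530;  -119255 − 43530 = -162785;  -356457 − 162785 = -519242
-1440 − 120 = -1560;  -9348 − 1560 = -10908;  -43530 − 10908 = -54438;  -162785 − 54438 = -217223;  -519242 − 217223 = -736465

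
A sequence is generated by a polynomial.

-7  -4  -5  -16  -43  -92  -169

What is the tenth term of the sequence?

-628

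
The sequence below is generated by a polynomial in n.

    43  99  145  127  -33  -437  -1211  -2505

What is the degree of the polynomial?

4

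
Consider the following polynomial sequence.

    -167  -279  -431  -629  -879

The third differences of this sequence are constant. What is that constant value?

-6

D1: -112, -152, -198, -250
D2: -40, -46, -52
D3: -6, -6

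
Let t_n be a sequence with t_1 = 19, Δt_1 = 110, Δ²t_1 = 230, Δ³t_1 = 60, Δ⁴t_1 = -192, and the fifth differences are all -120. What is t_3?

Build the table forward from the leading diagonal:
D5: -120  -120  -120
D4: -192  -312  -432
D3: 60  -132  -444
D2: 230  290  158
D1: 110  340  630
t: 19  129  469

469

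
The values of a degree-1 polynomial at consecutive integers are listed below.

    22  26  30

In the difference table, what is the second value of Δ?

First differences: 4, 4

4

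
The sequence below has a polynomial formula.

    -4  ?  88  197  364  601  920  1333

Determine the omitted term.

Using the last 6 terms:
109, 167, 237, 319, 413
58, 70, 82, 94
12, 12, 12
Constant third difference = 12.
Extend backward: 58 − 12 = 46;  109 − 46 = 63;  88 − 63 = 25

25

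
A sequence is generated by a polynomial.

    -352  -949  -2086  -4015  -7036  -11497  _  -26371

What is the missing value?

-17794

Using the first 6 terms:
D1: -597, -1137, -1929, -3021, -4461
D2: -540, -792, -1092, -1440
D3: -252, -300, -348
D4: -48, -48
Constant fourth difference = -48.
Extend forward: -348 − 48 = -396;  -1440 − 396 = -1836;  -4461 − 1836 = -6297;  -11497 − 6297 = -17794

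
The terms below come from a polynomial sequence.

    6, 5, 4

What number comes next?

-1  -1
The first differences are constant (-1).
4 − 1 = 3

3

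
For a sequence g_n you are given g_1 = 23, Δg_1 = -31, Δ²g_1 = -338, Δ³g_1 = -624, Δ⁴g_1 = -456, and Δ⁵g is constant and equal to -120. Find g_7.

Build the table forward from the leading diagonal:
Fifth differences: -120  -120  -120  -120  -120  -120  -120
Fourth differences: -456  -576  -696  -816  -936  -1056  -1176
Third differences: -624  -1080  -1656  -2352  -3168  -4104  -5160
Second differences: -338  -962  -2042  -3698  -6050  -9218  -13322
First differences: -31  -369  -1331  -3373  -7071  -13121  -22339
g: 23  -8  -377  -1708  -5081  -12152  -25273

-25273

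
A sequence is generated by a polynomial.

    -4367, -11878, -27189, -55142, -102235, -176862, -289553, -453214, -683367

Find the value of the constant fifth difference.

First differences: -7511, -15311, -27953, -47093, -74627, -112691, -163661, -230153
Second differences: -7800, -12642, -19140, -27534, -38064, -50970, -66492
Third differences: -4842, -6498, -8394, -10530, -12906, -15522
Fourth differences: -1656, -1896, -2136, -2376, -2616
Fifth differences: -240, -240, -240, -240

-240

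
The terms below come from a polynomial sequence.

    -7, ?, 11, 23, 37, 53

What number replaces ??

1

Using the last 4 terms:
12, 14, 16
2, 2
Constant second difference = 2.
Extend backward: 12 − 2 = 10;  11 − 10 = 1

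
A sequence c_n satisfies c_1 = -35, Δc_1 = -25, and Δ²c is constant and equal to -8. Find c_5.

Build the table forward from the leading diagonal:
Δ²: -8  -8  -8  -8  -8
Δ: -25  -33  -41  -49  -57
c: -35  -60  -93  -134  -183

-183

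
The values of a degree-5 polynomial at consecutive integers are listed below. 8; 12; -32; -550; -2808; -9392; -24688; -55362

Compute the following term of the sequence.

-110840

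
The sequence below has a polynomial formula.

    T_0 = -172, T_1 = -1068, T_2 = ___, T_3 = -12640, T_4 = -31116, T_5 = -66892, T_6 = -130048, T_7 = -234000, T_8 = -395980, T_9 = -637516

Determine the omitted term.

-4240

Using the last 7 terms:
D1: -18476  -35776  -63156  -103952  -161980  -241536
D2: -17300  -27380  -40796  -58028  -79556
D3: -10080  -13416  -17232  -21528
D4: -3336  -3816  -4296
D5: -480  -480
Constant fifth difference = -480.
Extend backward: -3336 + 480 = -2856;  -10080 + 2856 = -7224;  -17300 + 7224 = -10076;  -18476 + 10076 = -8400;  -12640 + 8400 = -4240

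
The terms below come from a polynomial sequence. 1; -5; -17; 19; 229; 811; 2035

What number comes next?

-6, -12, 36, 210, 582, 1224
-6, 48, 174, 372, 642
54, 126, 198, 270
72, 72, 72
The fourth differences are constant (72).
270 + 72 = 342;  642 + 342 = 984;  1224 + 984 = 2208;  2035 + 2208 = 4243

4243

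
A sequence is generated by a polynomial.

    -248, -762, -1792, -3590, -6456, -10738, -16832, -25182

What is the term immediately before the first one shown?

-46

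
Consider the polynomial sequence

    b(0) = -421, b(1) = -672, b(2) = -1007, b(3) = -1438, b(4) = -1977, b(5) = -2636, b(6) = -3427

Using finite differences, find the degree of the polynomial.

-251, -335, -431, -539, -659, -791
-84, -96, -108, -120, -132
-12, -12, -12, -12
The third differences are constant, so the polynomial has degree 3.

3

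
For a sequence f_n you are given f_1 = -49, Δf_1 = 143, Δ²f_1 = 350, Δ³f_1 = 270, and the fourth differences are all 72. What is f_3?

Build the table forward from the leading diagonal:
Δ⁴: 72, 72, 72
Δ³: 270, 342, 414
Δ²: 350, 620, 962
Δ: 143, 493, 1113
f: -49, 94, 587

587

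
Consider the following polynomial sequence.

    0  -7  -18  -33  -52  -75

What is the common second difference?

First differences: -7, -11, -15, -19, -23
Second differences: -4, -4, -4, -4

-4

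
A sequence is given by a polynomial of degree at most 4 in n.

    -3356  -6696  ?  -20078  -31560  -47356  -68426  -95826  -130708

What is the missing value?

Using the last 6 terms:
-11482, -15796, -21070, -27400, -34882
-4314, -5274, -6330, -7482
-960, -1056, -1152
-96, -96
Constant fourth difference = -96.
Extend backward: -960 + 96 = -864;  -4314 + 864 = -3450;  -11482 + 3450 = -8032;  -20078 + 8032 = -12046

-12046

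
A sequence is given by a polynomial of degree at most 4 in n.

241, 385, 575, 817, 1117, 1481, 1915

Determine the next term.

Δ: 144, 190, 242, 300, 364, 434
Δ²: 46, 52, 58, 64, 70
Δ³: 6, 6, 6, 6
The third differences are constant (6).
70 + 6 = 76;  434 + 76 = 510;  1915 + 510 = 2425

2425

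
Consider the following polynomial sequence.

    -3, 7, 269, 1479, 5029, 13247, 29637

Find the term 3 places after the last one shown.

D1: 10  262  1210  3550  8218  16390
D2: 252  948  2340  4668  8172
D3: 696  1392  2328  3504
D4: 696  936  1176
D5: 240  240
Constant fifth difference = 240, so extend:
1176 + 240 = 1416;  3504 + 1416 = 4920;  8172 + 4920 = 13092;  16390 + 13092 = 29482;  29637 + 29482 = 59119
1416 + 240 = 1656;  4920 + 1656 = 6576;  13092 + 6576 = 19668;  29482 + 19668 = 49150;  59119 + 49150 = 108269
1656 + 240 = 1896;  6576 + 1896 = 8472;  19668 + 8472 = 28140;  49150 + 28140 = 77290;  108269 + 77290 = 185559

185559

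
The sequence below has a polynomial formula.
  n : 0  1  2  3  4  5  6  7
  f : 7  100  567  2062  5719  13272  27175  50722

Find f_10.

Δ: 93, 467, 1495, 3657, 7553, 13903, 23547
Δ²: 374, 1028, 2162, 3896, 6350, 9644
Δ³: 654, 1134, 1734, 2454, 3294
Δ⁴: 480, 600, 720, 840
Δ⁵: 120, 120, 120
Constant fifth difference = 120, so extend:
840 + 120 = 960;  3294 + 960 = 4254;  9644 + 4254 = 13898;  23547 + 13898 = 37445;  50722 + 37445 = 88167
960 + 120 = 1080;  4254 + 1080 = 5334;  13898 + 5334 = 19232;  37445 + 19232 = 56677;  88167 + 56677 = 144844
1080 + 120 = 1200;  5334 + 1200 = 6534;  19232 + 6534 = 25766;  56677 + 25766 = 82443;  144844 + 82443 = 227287

227287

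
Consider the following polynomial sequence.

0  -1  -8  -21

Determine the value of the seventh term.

-1, -7, -13
-6, -6
Constant second difference = -6, so extend:
-13 − 6 = -19;  -21 − 19 = -40
-19 − 6 = -25;  -40 − 25 = -65
-25 − 6 = -31;  -65 − 31 = -96

-96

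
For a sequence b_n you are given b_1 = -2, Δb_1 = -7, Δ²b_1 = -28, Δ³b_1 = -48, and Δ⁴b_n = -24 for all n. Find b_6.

Build the table forward from the leading diagonal:
D4: -24  -24  -24  -24  -24  -24
D3: -48  -72  -96  -120  -144  -168
D2: -28  -76  -148  -244  -364  -508
D1: -7  -35  -111  -259  -503  -867
b: -2  -9  -44  -155  -414  -917

-917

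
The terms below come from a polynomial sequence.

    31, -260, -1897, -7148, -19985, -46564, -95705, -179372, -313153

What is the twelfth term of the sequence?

First differences: -291, -1637, -5251, -12837, -26579, -49141, -83667, -133781
Second differences: -1346, -3614, -7586, -13742, -22562, -34526, -50114
Third differences: -2268, -3972, -6156, -8820, -11964, -15588
Fourth differences: -1704, -2184, -2664, -3144, -3624
Fifth differences: -480, -480, -480, -480
The fifth differences are constant (-480).
-3624 − 480 = -4104;  -15588 − 4104 = -19692;  -50114 − 19692 = -69806;  -133781 − 69806 = -203587;  -313153 − 203587 = -516740
-4104 − 480 = -4584;  -19692 − 4584 = -24276;  -69806 − 24276 = -94082;  -203587 − 94082 = -297669;  -516740 − 297669 = -814409
-4584 − 480 = -5064;  -24276 − 5064 = -29340;  -94082 − 29340 = -123422;  -297669 − 123422 = -421091;  -814409 − 421091 = -1235500

-1235500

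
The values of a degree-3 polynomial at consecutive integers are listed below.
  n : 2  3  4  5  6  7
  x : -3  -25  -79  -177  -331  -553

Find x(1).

-1

First differences: -22, -54, -98, -154, -222
Second differences: -32, -44, -56, -68
Third differences: -12, -12, -12
The third differences are constant at -12.
Work back: -32 + 12 = -20;  -22 + 20 = -2;  -3 + 2 = -1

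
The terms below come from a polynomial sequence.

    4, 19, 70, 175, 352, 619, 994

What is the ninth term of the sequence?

D1: 15, 51, 105, 177, 267, 375
D2: 36, 54, 72, 90, 108
D3: 18, 18, 18, 18
Constant third difference = 18, so extend:
108 + 18 = 126;  375 + 126 = 501;  994 + 501 = 1495
126 + 18 = 144;  501 + 144 = 645;  1495 + 645 = 2140

2140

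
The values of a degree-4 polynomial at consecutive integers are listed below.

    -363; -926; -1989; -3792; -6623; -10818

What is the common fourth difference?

-48

D1: -563, -1063, -1803, -2831, -4195
D2: -500, -740, -1028, -1364
D3: -240, -288, -336
D4: -48, -48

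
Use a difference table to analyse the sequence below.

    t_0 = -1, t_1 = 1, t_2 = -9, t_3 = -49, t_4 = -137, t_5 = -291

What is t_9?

D1: 2, -10, -40, -88, -154
D2: -12, -30, -48, -66
D3: -18, -18, -18
The third differences are constant (-18).
-66 − 18 = -84;  -154 − 84 = -238;  -291 − 238 = -529
-84 − 18 = -102;  -238 − 102 = -340;  -529 − 340 = -869
-102 − 18 = -120;  -340 − 120 = -460;  -869 − 460 = -1329
-120 − 18 = -138;  -460 − 138 = -598;  -1329 − 598 = -1927

-1927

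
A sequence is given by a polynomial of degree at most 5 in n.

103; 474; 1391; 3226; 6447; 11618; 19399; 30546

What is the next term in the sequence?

D1: 371, 917, 1835, 3221, 5171, 7781, 11147
D2: 546, 918, 1386, 1950, 2610, 3366
D3: 372, 468, 564, 660, 756
D4: 96, 96, 96, 96
Constant fourth difference = 96, so extend:
756 + 96 = 852;  3366 + 852 = 4218;  11147 + 4218 = 15365;  30546 + 15365 = 45911

45911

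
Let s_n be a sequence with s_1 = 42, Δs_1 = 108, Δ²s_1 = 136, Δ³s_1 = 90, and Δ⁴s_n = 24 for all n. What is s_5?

1674

Build the table forward from the leading diagonal:
Fourth differences: 24, 24, 24, 24, 24
Third differences: 90, 114, 138, 162, 186
Second differences: 136, 226, 340, 478, 640
First differences: 108, 244, 470, 810, 1288
s: 42, 150, 394, 864, 1674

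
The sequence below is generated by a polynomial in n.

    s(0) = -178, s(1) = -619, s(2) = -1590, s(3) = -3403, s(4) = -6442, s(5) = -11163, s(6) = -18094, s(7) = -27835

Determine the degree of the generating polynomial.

4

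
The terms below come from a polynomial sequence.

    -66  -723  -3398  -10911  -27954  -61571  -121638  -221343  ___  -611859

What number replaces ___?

-377666

Using the first 8 terms:
Δ: -657  -2675  -7513  -17043  -33617  -60067  -99705
Δ²: -2018  -4838  -9530  -16574  -26450  -39638
Δ³: -2820  -4692  -7044  -9876  -13188
Δ⁴: -1872  -2352  -2832  -3312
Δ⁵: -480  -480  -480
Constant fifth difference = -480.
Extend forward: -3312 − 480 = -3792;  -13188 − 3792 = -16980;  -39638 − 16980 = -56618;  -99705 − 56618 = -156323;  -221343 − 156323 = -377666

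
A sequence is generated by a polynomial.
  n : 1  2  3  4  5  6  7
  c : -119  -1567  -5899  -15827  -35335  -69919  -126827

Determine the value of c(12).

-1152787

Δ: -1448, -4332, -9928, -19508, -34584, -56908
Δ²: -2884, -5596, -9580, -15076, -22324
Δ³: -2712, -3984, -5496, -7248
Δ⁴: -1272, -1512, -1752
Δ⁵: -240, -240
The fifth differences are constant (-240).
-1752 − 240 = -1992;  -7248 − 1992 = -9240;  -22324 − 9240 = -31564;  -56908 − 31564 = -88472;  -126827 − 88472 = -215299
-1992 − 240 = -2232;  -9240 − 2232 = -11472;  -31564 − 11472 = -43036;  -88472 − 43036 = -131508;  -215299 − 131508 = -346807
-2232 − 240 = -2472;  -11472 − 2472 = -13944;  -43036 − 13944 = -56980;  -131508 − 56980 = -188488;  -346807 − 188488 = -535295
-2472 − 240 = -2712;  -13944 − 2712 = -16656;  -56980 − 16656 = -73636;  -188488 − 73636 = -262124;  -535295 − 262124 = -797419
-2712 − 240 = -2952;  -16656 − 2952 = -19608;  -73636 − 19608 = -93244;  -262124 − 93244 = -355368;  -797419 − 355368 = -1152787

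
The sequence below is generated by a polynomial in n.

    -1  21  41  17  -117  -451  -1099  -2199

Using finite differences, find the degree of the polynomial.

4

First differences: 22, 20, -24, -134, -334, -648, -1100
Second differences: -2, -44, -110, -200, -314, -452
Third differences: -42, -66, -90, -114, -138
Fourth differences: -24, -24, -24, -24
The fourth differences are constant, so the polynomial has degree 4.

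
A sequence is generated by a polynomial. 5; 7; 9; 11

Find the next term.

13

First differences: 2, 2, 2
The first differences are constant (2).
11 + 2 = 13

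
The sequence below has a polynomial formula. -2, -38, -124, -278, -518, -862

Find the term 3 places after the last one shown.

D1: -36, -86, -154, -240, -344
D2: -50, -68, -86, -104
D3: -18, -18, -18
Constant third difference = -18, so extend:
-104 − 18 = -122;  -344 − 122 = -466;  -862 − 466 = -1328
-122 − 18 = -140;  -466 − 140 = -606;  -1328 − 606 = -1934
-140 − 18 = -158;  -606 − 158 = -764;  -1934 − 764 = -2698

-2698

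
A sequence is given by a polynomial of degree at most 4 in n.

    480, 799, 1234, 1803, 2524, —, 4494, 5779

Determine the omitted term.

3415

Using the first 5 terms:
D1: 319, 435, 569, 721
D2: 116, 134, 152
D3: 18, 18
Constant third difference = 18.
Extend forward: 152 + 18 = 170;  721 + 170 = 891;  2524 + 891 = 3415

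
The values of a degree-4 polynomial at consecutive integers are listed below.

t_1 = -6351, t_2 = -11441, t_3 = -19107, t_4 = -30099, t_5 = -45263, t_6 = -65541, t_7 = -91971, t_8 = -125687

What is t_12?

-359451

D1: -5090, -7666, -10992, -15164, -20278, -26430, -33716
D2: -2576, -3326, -4172, -5114, -6152, -7286
D3: -750, -846, -942, -1038, -1134
D4: -96, -96, -96, -96
Constant fourth difference = -96, so extend:
-1134 − 96 = -1230;  -7286 − 1230 = -8516;  -33716 − 8516 = -42232;  -125687 − 42232 = -167919
-1230 − 96 = -1326;  -8516 − 1326 = -9842;  -42232 − 9842 = -52074;  -167919 − 52074 = -219993
-1326 − 96 = -1422;  -9842 − 1422 = -11264;  -52074 − 11264 = -63338;  -219993 − 63338 = -283331
-1422 − 96 = -1518;  -11264 − 1518 = -12782;  -63338 − 12782 = -76120;  -283331 − 76120 = -359451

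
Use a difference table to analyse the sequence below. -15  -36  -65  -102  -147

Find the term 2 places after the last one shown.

-261

D1: -21 , -29 , -37 , -45
D2: -8 , -8 , -8
Constant second difference = -8, so extend:
-45 − 8 = -53;  -147 − 53 = -200
-53 − 8 = -61;  -200 − 61 = -261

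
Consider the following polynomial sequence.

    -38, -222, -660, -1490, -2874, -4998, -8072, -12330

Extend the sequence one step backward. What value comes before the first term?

6

First differences: -184, -438, -830, -1384, -2124, -3074, -4258
Second differences: -254, -392, -554, -740, -950, -1184
Third differences: -138, -162, -186, -210, -234
Fourth differences: -24, -24, -24, -24
The fourth differences are constant at -24.
Work back: -138 + 24 = -114;  -254 + 114 = -140;  -184 + 140 = -44;  -38 + 44 = 6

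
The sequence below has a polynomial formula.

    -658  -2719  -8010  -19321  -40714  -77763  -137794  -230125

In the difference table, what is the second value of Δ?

-5291

D1: -2061, -5291, -11311, -21393, -37049, -60031, -92331
D2: -3230, -6020, -10082, -15656, -22982, -32300
D3: -2790, -4062, -5574, -7326, -9318
D4: -1272, -1512, -1752, -1992
D5: -240, -240, -240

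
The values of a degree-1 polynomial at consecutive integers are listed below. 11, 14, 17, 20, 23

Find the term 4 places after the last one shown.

3, 3, 3, 3
First differences constant at 3.
23 + 3 = 26
26 + 3 = 29
29 + 3 = 32
32 + 3 = 35

35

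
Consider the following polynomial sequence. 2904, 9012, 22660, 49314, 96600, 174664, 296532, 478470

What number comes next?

First differences: 6108, 13648, 26654, 47286, 78064, 121868, 181938
Second differences: 7540, 13006, 20632, 30778, 43804, 60070
Third differences: 5466, 7626, 10146, 13026, 16266
Fourth differences: 2160, 2520, 2880, 3240
Fifth differences: 360, 360, 360
The fifth differences are constant (360).
3240 + 360 = 3600;  16266 + 3600 = 19866;  60070 + 19866 = 79936;  181938 + 79936 = 261874;  478470 + 261874 = 740344

740344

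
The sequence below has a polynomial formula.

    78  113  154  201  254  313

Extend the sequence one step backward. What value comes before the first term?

49

35, 41, 47, 53, 59
6, 6, 6, 6
The second differences are constant at 6.
Work back: 35 − 6 = 29;  78 − 29 = 49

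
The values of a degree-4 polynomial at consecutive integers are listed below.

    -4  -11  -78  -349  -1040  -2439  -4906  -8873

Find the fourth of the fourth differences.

-72

Δ: -7, -67, -271, -691, -1399, -2467, -3967
Δ²: -60, -204, -420, -708, -1068, -1500
Δ³: -144, -216, -288, -360, -432
Δ⁴: -72, -72, -72, -72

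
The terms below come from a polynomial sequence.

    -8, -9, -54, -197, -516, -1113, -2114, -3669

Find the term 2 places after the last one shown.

-9161

Δ: -1 , -45 , -143 , -319 , -597 , -1001 , -1555
Δ²: -44 , -98 , -176 , -278 , -404 , -554
Δ³: -54 , -78 , -102 , -126 , -150
Δ⁴: -24 , -24 , -24 , -24
The fourth differences are constant (-24).
-150 − 24 = -174;  -554 − 174 = -728;  -1555 − 728 = -2283;  -3669 − 2283 = -5952
-174 − 24 = -198;  -728 − 198 = -926;  -2283 − 926 = -3209;  -5952 − 3209 = -9161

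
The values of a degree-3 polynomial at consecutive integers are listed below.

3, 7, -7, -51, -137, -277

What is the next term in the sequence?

-483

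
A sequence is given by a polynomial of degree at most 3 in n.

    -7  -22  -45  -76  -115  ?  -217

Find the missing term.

-162

Using the first 5 terms:
D1: -15, -23, -31, -39
D2: -8, -8, -8
Constant second difference = -8.
Extend forward: -39 − 8 = -47;  -115 − 47 = -162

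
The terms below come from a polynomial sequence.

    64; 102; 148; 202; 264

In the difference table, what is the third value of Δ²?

Δ: 38, 46, 54, 62
Δ²: 8, 8, 8

8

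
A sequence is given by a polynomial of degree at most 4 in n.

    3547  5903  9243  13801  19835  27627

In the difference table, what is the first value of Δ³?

234

D1: 2356, 3340, 4558, 6034, 7792
D2: 984, 1218, 1476, 1758
D3: 234, 258, 282
D4: 24, 24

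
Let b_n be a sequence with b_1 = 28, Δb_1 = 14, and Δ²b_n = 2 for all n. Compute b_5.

Build the table forward from the leading diagonal:
Δ²: 2  2  2  2  2
Δ: 14  16  18  20  22
b: 28  42  58  76  96

96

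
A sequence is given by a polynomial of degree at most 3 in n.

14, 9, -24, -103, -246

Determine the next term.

-471

D1: -5, -33, -79, -143
D2: -28, -46, -64
D3: -18, -18
Third differences constant at -18.
-64 − 18 = -82;  -143 − 82 = -225;  -246 − 225 = -471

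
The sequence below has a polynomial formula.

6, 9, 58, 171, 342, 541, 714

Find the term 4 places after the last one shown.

-774

3, 49, 113, 171, 199, 173
46, 64, 58, 28, -26
18, -6, -30, -54
-24, -24, -24
Constant fourth difference = -24, so extend:
-54 − 24 = -78;  -26 − 78 = -104;  173 − 104 = 69;  714 + 69 = 783
-78 − 24 = -102;  -104 − 102 = -206;  69 − 206 = -137;  783 − 137 = 646
-102 − 24 = -126;  -206 − 126 = -332;  -137 − 332 = -469;  646 − 469 = 177
-126 − 24 = -150;  -332 − 150 = -482;  -469 − 482 = -951;  177 − 951 = -774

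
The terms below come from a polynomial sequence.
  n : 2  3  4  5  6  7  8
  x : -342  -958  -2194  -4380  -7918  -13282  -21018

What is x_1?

-88

Δ: -616  -1236  -2186  -3538  -5364  -7736
Δ²: -620  -950  -1352  -1826  -2372
Δ³: -330  -402  -474  -546
Δ⁴: -72  -72  -72
The fourth differences are constant at -72.
Work back: -330 + 72 = -258;  -620 + 258 = -362;  -616 + 362 = -254;  -342 + 254 = -88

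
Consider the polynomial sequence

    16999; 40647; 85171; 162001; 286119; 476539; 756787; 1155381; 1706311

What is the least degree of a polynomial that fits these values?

5

D1: 23648, 44524, 76830, 124118, 190420, 280248, 398594, 550930
D2: 20876, 32306, 47288, 66302, 89828, 118346, 152336
D3: 11430, 14982, 19014, 23526, 28518, 33990
D4: 3552, 4032, 4512, 4992, 5472
D5: 480, 480, 480, 480
The fifth differences are constant, so the polynomial has degree 5.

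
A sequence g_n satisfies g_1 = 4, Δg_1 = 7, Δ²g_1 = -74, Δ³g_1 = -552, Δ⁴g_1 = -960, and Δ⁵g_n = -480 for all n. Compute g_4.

Build the table forward from the leading diagonal:
D5: -480, -480, -480, -480
D4: -960, -1440, -1920, -2400
D3: -552, -1512, -2952, -4872
D2: -74, -626, -2138, -5090
D1: 7, -67, -693, -2831
g: 4, 11, -56, -749

-749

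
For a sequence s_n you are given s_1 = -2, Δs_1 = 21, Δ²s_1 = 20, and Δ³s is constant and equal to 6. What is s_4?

127

Build the table forward from the leading diagonal:
Δ³: 6  6  6  6
Δ²: 20  26  32  38
Δ: 21  41  67  99
s: -2  19  60  127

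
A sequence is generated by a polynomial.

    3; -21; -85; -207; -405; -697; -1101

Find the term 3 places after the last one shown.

-3165

-24, -64, -122, -198, -292, -404
-40, -58, -76, -94, -112
-18, -18, -18, -18
Third differences constant at -18.
-112 − 18 = -130;  -404 − 130 = -534;  -1101 − 534 = -1635
-130 − 18 = -148;  -534 − 148 = -682;  -1635 − 682 = -2317
-148 − 18 = -166;  -682 − 166 = -848;  -2317 − 848 = -3165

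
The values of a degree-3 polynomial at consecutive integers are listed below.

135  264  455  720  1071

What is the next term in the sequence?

1520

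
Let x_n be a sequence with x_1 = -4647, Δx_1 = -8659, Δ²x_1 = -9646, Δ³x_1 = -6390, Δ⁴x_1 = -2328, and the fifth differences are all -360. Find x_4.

-65952

Build the table forward from the leading diagonal:
Δ⁵: -360, -360, -360, -360
Δ⁴: -2328, -2688, -3048, -3408
Δ³: -6390, -8718, -11406, -14454
Δ²: -9646, -16036, -24754, -36160
Δ: -8659, -18305, -34341, -59095
x: -4647, -13306, -31611, -65952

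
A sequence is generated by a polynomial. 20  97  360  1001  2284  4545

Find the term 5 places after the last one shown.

Δ: 77, 263, 641, 1283, 2261
Δ²: 186, 378, 642, 978
Δ³: 192, 264, 336
Δ⁴: 72, 72
Fourth differences constant at 72.
336 + 72 = 408;  978 + 408 = 1386;  2261 + 1386 = 3647;  4545 + 3647 = 8192
408 + 72 = 480;  1386 + 480 = 1866;  3647 + 1866 = 5513;  8192 + 5513 = 13705
480 + 72 = 552;  1866 + 552 = 2418;  5513 + 2418 = 7931;  13705 + 7931 = 21636
552 + 72 = 624;  2418 + 624 = 3042;  7931 + 3042 = 10973;  21636 + 10973 = 32609
624 + 72 = 696;  3042 + 696 = 3738;  10973 + 3738 = 14711;  32609 + 14711 = 47320

47320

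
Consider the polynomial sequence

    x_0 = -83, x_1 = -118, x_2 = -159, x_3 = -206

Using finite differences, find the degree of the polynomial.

First differences: -35, -41, -47
Second differences: -6, -6
The second differences are constant, so the polynomial has degree 2.

2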